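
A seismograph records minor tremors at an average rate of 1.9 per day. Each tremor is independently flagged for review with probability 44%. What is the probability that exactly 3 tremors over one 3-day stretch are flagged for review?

0.2141

Thinning: the tremors that are flagged for review themselves form a Poisson process with rate 0.44 × 1.9 = 0.836 per day.
Over the interval, μ = 0.836 × 3 = 2.508 (a 3-day stretch = 3 days).
P(N = 3) = e^(−2.508) · 2.508^3/3! ≈ 0.2141.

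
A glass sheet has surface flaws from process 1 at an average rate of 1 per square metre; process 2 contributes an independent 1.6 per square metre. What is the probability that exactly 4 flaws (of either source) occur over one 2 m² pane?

Independent Poisson processes superpose: combined rate λ = 1 + 1.6 = 2.6 per square metre.
Over the interval, μ = 2.6 × 2 = 5.2 (a 2 m² pane = 2 square metres).
P(N = 4) = e^(−5.2) · 5.2^4/4! ≈ 0.1681.

0.1681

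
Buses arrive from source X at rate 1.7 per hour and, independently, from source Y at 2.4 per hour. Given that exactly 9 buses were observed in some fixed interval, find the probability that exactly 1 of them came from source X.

Given the total, each event is independently from source X with probability p = λ_X/(λ_X+λ_Y) = 1.7/4.1 ≈ 0.4146.
So K ~ Binomial(9, 1.7/4.1): P(K = 1) = C(9,1) · (1.7/4.1)^1 · (2.4/4.1)^8 ≈ 0.0514.

0.0514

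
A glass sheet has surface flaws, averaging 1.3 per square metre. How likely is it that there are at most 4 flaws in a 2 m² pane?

Over the interval, μ = 1.3 × 2 = 2.6 (a 2 m² pane = 2 square metres).
P(N ≤ 4) = Σ_{j=0}^{4} e^(−μ) μ^j/j! ≈ 0.8774.

0.8774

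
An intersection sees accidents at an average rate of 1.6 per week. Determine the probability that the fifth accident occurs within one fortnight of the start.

Over the interval, μ = 1.6 × 2 = 3.2 (a fortnight = 2 weeks).
The fifth arrival falls in the interval iff at least 5 events occur there: P(S_5 ≤ t) = P(N ≥ 5) = 1 − P(N ≤ 4) ≈ 0.2194.

0.2194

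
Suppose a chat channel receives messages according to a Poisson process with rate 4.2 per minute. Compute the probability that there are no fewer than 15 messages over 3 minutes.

Over the interval, μ = 4.2 × 3 = 12.6 (3 minutes).
P(N ≥ 15) = 1 − P(N ≤ 14) = 1 − Σ_{j=0}^{14} e^(−μ) μ^j/j! ≈ 0.2847.

0.2847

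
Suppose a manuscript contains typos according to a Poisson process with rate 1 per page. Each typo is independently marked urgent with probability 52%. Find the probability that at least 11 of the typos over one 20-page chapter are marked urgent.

Thinning: the typos that are marked urgent themselves form a Poisson process with rate 0.52 × 1 = 0.52 per page.
Over the interval, μ = 0.52 × 20 = 10.4 (a 20-page chapter = 20 pages).
P(N ≥ 11) = 1 − P(N ≤ 10) ≈ 0.4669.

0.4669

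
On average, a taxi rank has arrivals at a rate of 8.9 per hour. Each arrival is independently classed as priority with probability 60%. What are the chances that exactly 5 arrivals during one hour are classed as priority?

Thinning: the arrivals that are classed as priority themselves form a Poisson process with rate 0.6 × 8.9 = 5.34 per hour.
So μ = 5.34.
P(N = 5) = e^(−5.34) · 5.34^5/5! ≈ 0.1735.

0.1735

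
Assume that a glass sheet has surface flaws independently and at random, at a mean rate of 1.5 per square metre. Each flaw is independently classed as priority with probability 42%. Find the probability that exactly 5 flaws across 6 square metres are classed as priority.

0.1468

Thinning: the flaws that are classed as priority themselves form a Poisson process with rate 0.42 × 1.5 = 0.63 per square metre.
Over the interval, μ = 0.63 × 6 = 3.78 (6 square metres).
P(N = 5) = e^(−3.78) · 3.78^5/5! ≈ 0.1468.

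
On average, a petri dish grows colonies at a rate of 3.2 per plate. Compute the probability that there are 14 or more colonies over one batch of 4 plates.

Over the interval, μ = 3.2 × 4 = 12.8 (a batch of 4 plates = 4 plates).
P(N ≥ 14) = 1 − P(N ≤ 13) = 1 − Σ_{j=0}^{13} e^(−μ) μ^j/j! ≈ 0.4050.

0.4050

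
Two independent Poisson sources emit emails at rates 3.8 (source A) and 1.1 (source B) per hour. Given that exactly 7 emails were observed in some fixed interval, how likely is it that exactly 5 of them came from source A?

0.2969

Given the total, each event is independently from source A with probability p = λ_A/(λ_A+λ_B) = 3.8/4.9 ≈ 0.7755.
So K ~ Binomial(7, 3.8/4.9): P(K = 5) = C(7,5) · (3.8/4.9)^5 · (1.1/4.9)^2 ≈ 0.2969.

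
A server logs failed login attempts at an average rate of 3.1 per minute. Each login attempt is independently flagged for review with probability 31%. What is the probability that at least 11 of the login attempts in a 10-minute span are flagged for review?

0.3683

Thinning: the login attempts that are flagged for review themselves form a Poisson process with rate 0.31 × 3.1 = 0.961 per minute.
Over the interval, μ = 0.961 × 10 = 9.61 (a 10-minute span = 10 minutes).
P(N ≥ 11) = 1 − P(N ≤ 10) ≈ 0.3683.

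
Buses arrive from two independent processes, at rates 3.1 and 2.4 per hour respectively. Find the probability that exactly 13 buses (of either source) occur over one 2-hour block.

0.0926

Independent Poisson processes superpose: combined rate λ = 3.1 + 2.4 = 5.5 per hour.
Over the interval, μ = 5.5 × 2 = 11 (a 2-hour block = 2 hours).
P(N = 13) = e^(−11) · 11^13/13! ≈ 0.0926.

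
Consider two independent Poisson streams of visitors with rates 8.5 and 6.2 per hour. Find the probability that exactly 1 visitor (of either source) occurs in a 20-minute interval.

Independent Poisson processes superpose: combined rate λ = 8.5 + 6.2 = 14.7 per hour.
Over the interval, μ = 14.7 × 1/3 = 4.9 (a 20-minute interval = 1/3 hours).
P(N = 1) = e^(−4.9) · 4.9^1/1! ≈ 0.0365.

0.0365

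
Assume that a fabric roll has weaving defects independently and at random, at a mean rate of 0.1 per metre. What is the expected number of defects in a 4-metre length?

0.4

E[N] = λt = 0.1 × 4 = 0.4 (a 4-metre length = 4 metres).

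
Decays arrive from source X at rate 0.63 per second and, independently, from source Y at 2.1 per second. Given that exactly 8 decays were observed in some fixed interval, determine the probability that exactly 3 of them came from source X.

Given the total, each event is independently from source X with probability p = λ_X/(λ_X+λ_Y) = 0.63/2.73 ≈ 0.2308.
So K ~ Binomial(8, 0.63/2.73): P(K = 3) = C(8,3) · (0.63/2.73)^3 · (2.1/2.73)^5 ≈ 0.1854.

0.1854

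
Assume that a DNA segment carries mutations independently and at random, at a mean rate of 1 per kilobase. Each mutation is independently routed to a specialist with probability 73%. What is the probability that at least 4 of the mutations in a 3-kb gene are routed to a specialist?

0.1787

Thinning: the mutations that are routed to a specialist themselves form a Poisson process with rate 0.73 × 1 = 0.73 per kilobase.
Over the interval, μ = 0.73 × 3 = 2.19 (a 3-kb gene = 3 kilobases).
P(N ≥ 4) = 1 − P(N ≤ 3) ≈ 0.1787.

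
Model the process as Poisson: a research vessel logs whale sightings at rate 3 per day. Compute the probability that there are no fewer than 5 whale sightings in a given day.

With mean μ = 3 per day,
P(N ≥ 5) = 1 − P(N ≤ 4) = 1 − Σ_{j=0}^{4} e^(−μ) μ^j/j! ≈ 0.1847.

0.1847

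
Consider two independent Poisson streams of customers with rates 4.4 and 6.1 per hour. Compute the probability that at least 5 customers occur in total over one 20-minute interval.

Independent Poisson processes superpose: combined rate λ = 4.4 + 6.1 = 10.5 per hour.
Over the interval, μ = 10.5 × 1/3 = 3.5 (a 20-minute interval = 1/3 hours).
P(N ≥ 5) = 1 − P(N ≤ 4) ≈ 0.2746.

0.2746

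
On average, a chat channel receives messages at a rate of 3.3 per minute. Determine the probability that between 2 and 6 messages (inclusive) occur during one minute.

With mean μ = 3.3 per minute,
P(2 ≤ N ≤ 6) = Σ_{j=2}^{6} e^(−3.3) · 3.3^j/j! ≈ 0.7904.

0.7904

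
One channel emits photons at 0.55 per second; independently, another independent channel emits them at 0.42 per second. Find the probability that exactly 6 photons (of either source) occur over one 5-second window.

Independent Poisson processes superpose: combined rate λ = 0.55 + 0.42 = 0.97 per second.
Over the interval, μ = 0.97 × 5 = 4.85 (a 5-second window = 5 seconds).
P(N = 6) = e^(−4.85) · 4.85^6/6! ≈ 0.1415.

0.1415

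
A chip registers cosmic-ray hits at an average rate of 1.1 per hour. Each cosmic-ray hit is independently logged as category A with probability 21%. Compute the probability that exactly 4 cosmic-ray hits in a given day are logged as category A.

Thinning: the cosmic-ray hits that are logged as category A themselves form a Poisson process with rate 0.21 × 1.1 = 0.231 per hour.
Over the interval, μ = 0.231 × 24 = 5.544 (a day = 24 hours).
P(N = 4) = e^(−5.544) · 5.544^4/4! ≈ 0.1539.

0.1539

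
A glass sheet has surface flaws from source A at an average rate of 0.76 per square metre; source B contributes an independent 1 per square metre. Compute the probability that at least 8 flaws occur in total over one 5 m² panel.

0.6522

Independent Poisson processes superpose: combined rate λ = 0.76 + 1 = 1.76 per square metre.
Over the interval, μ = 1.76 × 5 = 8.8 (a 5 m² panel = 5 square metres).
P(N ≥ 8) = 1 − P(N ≤ 7) ≈ 0.6522.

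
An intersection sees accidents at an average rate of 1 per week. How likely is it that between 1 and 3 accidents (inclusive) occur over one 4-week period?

Over the interval, μ = 1 × 4 = 4 (a 4-week period = 4 weeks).
P(1 ≤ N ≤ 3) = Σ_{j=1}^{3} e^(−4) · 4^j/j! ≈ 0.4152.

0.4152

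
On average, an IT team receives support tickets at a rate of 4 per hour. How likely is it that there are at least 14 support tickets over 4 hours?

0.7255

Over the interval, μ = 4 × 4 = 16 (4 hours).
P(N ≥ 14) = 1 − P(N ≤ 13) = 1 − Σ_{j=0}^{13} e^(−μ) μ^j/j! ≈ 0.7255.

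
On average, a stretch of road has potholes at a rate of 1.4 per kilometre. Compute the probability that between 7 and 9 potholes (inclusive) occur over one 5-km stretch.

0.3808

Over the interval, μ = 1.4 × 5 = 7 (a 5-km stretch = 5 kilometres).
P(7 ≤ N ≤ 9) = Σ_{j=7}^{9} e^(−7) · 7^j/j! ≈ 0.3808.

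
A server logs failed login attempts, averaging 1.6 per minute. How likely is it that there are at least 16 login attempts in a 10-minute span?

0.5333

Over the interval, μ = 1.6 × 10 = 16 (a 10-minute span = 10 minutes).
P(N ≥ 16) = 1 − P(N ≤ 15) = 1 − Σ_{j=0}^{15} e^(−μ) μ^j/j! ≈ 0.5333.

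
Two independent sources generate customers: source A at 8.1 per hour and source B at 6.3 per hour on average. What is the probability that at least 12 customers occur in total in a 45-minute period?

0.3969

Independent Poisson processes superpose: combined rate λ = 8.1 + 6.3 = 14.4 per hour.
Over the interval, μ = 14.4 × 0.75 = 10.8 (a 45-minute period = 0.75 hours).
P(N ≥ 12) = 1 − P(N ≤ 11) ≈ 0.3969.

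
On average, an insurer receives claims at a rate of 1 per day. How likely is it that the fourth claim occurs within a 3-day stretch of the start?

Over the interval, μ = 1 × 3 = 3 (a 3-day stretch = 3 days).
The fourth arrival falls in the interval iff at least 4 events occur there: P(S_4 ≤ t) = P(N ≥ 4) = 1 − P(N ≤ 3) ≈ 0.3528.

0.3528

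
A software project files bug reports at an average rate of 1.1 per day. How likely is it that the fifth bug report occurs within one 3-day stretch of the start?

0.2374

Over the interval, μ = 1.1 × 3 = 3.3 (a 3-day stretch = 3 days).
The fifth arrival falls in the interval iff at least 5 events occur there: P(S_5 ≤ t) = P(N ≥ 5) = 1 − P(N ≤ 4) ≈ 0.2374.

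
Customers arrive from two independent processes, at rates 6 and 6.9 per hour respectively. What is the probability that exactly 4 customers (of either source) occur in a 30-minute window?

Independent Poisson processes superpose: combined rate λ = 6 + 6.9 = 12.9 per hour.
Over the interval, μ = 12.9 × 0.5 = 6.45 (a 30-minute window = 0.5 hours).
P(N = 4) = e^(−6.45) · 6.45^4/4! ≈ 0.1140.

0.1140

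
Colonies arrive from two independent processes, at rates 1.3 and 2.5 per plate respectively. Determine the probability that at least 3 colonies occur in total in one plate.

Independent Poisson processes superpose: combined rate λ = 1.3 + 2.5 = 3.8 per plate.
So μ = 3.8.
P(N ≥ 3) = 1 − P(N ≤ 2) ≈ 0.7311.

0.7311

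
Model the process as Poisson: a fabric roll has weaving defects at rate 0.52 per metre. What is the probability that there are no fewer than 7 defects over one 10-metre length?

0.2676

Over the interval, μ = 0.52 × 10 = 5.2 (a 10-metre length = 10 metres).
P(N ≥ 7) = 1 − P(N ≤ 6) = 1 − Σ_{j=0}^{6} e^(−μ) μ^j/j! ≈ 0.2676.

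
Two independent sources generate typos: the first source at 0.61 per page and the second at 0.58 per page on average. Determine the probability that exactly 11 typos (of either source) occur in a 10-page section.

Independent Poisson processes superpose: combined rate λ = 0.61 + 0.58 = 1.19 per page.
Over the interval, μ = 1.19 × 10 = 11.9 (a 10-page section = 10 pages).
P(N = 11) = e^(−11.9) · 11.9^11/11! ≈ 0.1153.

0.1153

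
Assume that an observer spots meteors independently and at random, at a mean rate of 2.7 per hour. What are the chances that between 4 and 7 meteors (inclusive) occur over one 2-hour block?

0.6084

Over the interval, μ = 2.7 × 2 = 5.4 (a 2-hour block = 2 hours).
P(4 ≤ N ≤ 7) = Σ_{j=4}^{7} e^(−5.4) · 5.4^j/j! ≈ 0.6084.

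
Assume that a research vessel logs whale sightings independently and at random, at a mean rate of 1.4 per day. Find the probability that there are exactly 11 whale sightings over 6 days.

0.0828

Over the interval, μ = 1.4 × 6 = 8.4 (6 days).
P(N = 11) = e^(−μ) μ^11/11! = e^(−8.4) · 8.4^11/39916800 ≈ 0.0828.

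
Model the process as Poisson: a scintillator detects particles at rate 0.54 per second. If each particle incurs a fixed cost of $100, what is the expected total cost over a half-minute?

$1620

E[N] = 0.54 × 30 = 16.2 (a half-minute = 30 seconds); E[cost] = 16.2 × $100 = $1620.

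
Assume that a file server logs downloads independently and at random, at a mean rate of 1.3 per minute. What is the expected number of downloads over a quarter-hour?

E[N] = λt = 1.3 × 15 = 19.5 (a quarter-hour = 15 minutes).

19.5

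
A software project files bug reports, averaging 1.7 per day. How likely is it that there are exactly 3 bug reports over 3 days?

0.1348

Over the interval, μ = 1.7 × 3 = 5.1 (3 days).
P(N = 3) = e^(−μ) μ^3/3! = e^(−5.1) · 5.1^3/6 ≈ 0.1348.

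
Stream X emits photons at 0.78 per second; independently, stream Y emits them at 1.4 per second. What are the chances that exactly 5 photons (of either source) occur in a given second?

Independent Poisson processes superpose: combined rate λ = 0.78 + 1.4 = 2.18 per second.
So μ = 2.18.
P(N = 5) = e^(−2.18) · 2.18^5/5! ≈ 0.0464.

0.0464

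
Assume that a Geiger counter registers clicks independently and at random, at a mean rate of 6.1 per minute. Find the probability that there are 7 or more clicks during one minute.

With mean μ = 6.1 per minute,
P(N ≥ 7) = 1 − P(N ≤ 6) = 1 − Σ_{j=0}^{6} e^(−μ) μ^j/j! ≈ 0.4098.

0.4098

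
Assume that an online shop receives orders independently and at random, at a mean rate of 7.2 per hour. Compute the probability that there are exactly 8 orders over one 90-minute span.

0.0936

Over the interval, μ = 7.2 × 1.5 = 10.8 (a 90-minute span = 1.5 hours).
P(N = 8) = e^(−μ) μ^8/8! = e^(−10.8) · 10.8^8/40320 ≈ 0.0936.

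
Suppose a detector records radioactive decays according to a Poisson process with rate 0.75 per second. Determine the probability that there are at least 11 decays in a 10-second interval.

Over the interval, μ = 0.75 × 10 = 7.5 (a 10-second interval = 10 seconds).
P(N ≥ 11) = 1 − P(N ≤ 10) = 1 − Σ_{j=0}^{10} e^(−μ) μ^j/j! ≈ 0.1378.

0.1378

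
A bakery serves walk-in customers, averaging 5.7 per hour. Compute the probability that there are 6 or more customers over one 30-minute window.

Over the interval, μ = 5.7 × 0.5 = 2.85 (a 30-minute window = 0.5 hours).
P(N ≥ 6) = 1 − P(N ≤ 5) = 1 − Σ_{j=0}^{5} e^(−μ) μ^j/j! ≈ 0.0696.

0.0696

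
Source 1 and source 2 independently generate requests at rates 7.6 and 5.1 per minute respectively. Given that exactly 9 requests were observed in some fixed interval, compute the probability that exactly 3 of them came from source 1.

0.0755

Given the total, each event is independently from source 1 with probability p = λ_1/(λ_1+λ_2) = 7.6/12.7 ≈ 0.5984.
So K ~ Binomial(9, 7.6/12.7): P(K = 3) = C(9,3) · (7.6/12.7)^3 · (5.1/12.7)^6 ≈ 0.0755.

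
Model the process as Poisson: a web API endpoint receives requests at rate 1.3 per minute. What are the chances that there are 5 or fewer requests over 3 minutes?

0.8006

Over the interval, μ = 1.3 × 3 = 3.9 (3 minutes).
P(N ≤ 5) = Σ_{j=0}^{5} e^(−μ) μ^j/j! ≈ 0.8006.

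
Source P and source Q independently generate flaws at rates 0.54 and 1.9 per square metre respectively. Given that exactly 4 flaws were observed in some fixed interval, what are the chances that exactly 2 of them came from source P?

Given the total, each event is independently from source P with probability p = λ_P/(λ_P+λ_Q) = 0.54/2.44 ≈ 0.2213.
So K ~ Binomial(4, 0.54/2.44): P(K = 2) = C(4,2) · (0.54/2.44)^2 · (1.9/2.44)^2 ≈ 0.1782.

0.1782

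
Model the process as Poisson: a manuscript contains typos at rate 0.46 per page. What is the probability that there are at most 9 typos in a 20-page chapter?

0.5611

Over the interval, μ = 0.46 × 20 = 9.2 (a 20-page chapter = 20 pages).
P(N ≤ 9) = Σ_{j=0}^{9} e^(−μ) μ^j/j! ≈ 0.5611.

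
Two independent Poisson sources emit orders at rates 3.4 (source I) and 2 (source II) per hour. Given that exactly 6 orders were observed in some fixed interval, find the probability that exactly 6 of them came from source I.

Given the total, each event is independently from source I with probability p = λ_I/(λ_I+λ_II) = 3.4/5.4 ≈ 0.6296.
So K ~ Binomial(6, 3.4/5.4): P(K = 6) = C(6,6) · (3.4/5.4)^6 · (2/5.4)^0 ≈ 0.0623.

0.0623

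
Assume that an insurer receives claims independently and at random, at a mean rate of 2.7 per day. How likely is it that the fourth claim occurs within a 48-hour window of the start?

Over the interval, μ = 2.7 × 2 = 5.4 (a 48-hour window = 2 days).
The fourth arrival falls in the interval iff at least 4 events occur there: P(S_4 ≤ t) = P(N ≥ 4) = 1 − P(N ≤ 3) ≈ 0.7867.

0.7867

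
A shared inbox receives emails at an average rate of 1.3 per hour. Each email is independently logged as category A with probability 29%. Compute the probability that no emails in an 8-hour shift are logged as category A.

0.0490

Thinning: the emails that are logged as category A themselves form a Poisson process with rate 0.29 × 1.3 = 0.377 per hour.
Over the interval, μ = 0.377 × 8 = 3.016 (an 8-hour shift = 8 hours).
P(N = 0) = e^(−3.016) · 3.016^0/0! ≈ 0.0490.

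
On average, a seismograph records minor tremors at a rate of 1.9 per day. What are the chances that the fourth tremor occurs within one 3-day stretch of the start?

0.8200

Over the interval, μ = 1.9 × 3 = 5.7 (a 3-day stretch = 3 days).
The fourth arrival falls in the interval iff at least 4 events occur there: P(S_4 ≤ t) = P(N ≥ 4) = 1 − P(N ≤ 3) ≈ 0.8200.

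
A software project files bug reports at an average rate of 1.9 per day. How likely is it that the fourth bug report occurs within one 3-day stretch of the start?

0.8200

Over the interval, μ = 1.9 × 3 = 5.7 (a 3-day stretch = 3 days).
The fourth arrival falls in the interval iff at least 4 events occur there: P(S_4 ≤ t) = P(N ≥ 4) = 1 − P(N ≤ 3) ≈ 0.8200.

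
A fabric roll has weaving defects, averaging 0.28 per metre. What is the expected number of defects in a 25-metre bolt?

7

E[N] = λt = 0.28 × 25 = 7 (a 25-metre bolt = 25 metres).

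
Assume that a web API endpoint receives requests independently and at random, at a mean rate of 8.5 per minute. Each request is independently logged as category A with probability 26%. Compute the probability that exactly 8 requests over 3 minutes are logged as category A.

0.1222

Thinning: the requests that are logged as category A themselves form a Poisson process with rate 0.26 × 8.5 = 2.21 per minute.
Over the interval, μ = 2.21 × 3 = 6.63 (3 minutes).
P(N = 8) = e^(−6.63) · 6.63^8/8! ≈ 0.1222.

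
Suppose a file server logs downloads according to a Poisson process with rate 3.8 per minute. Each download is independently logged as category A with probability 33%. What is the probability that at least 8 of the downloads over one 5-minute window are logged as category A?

Thinning: the downloads that are logged as category A themselves form a Poisson process with rate 0.33 × 3.8 = 1.254 per minute.
Over the interval, μ = 1.254 × 5 = 6.27 (a 5-minute window = 5 minutes).
P(N ≥ 8) = 1 − P(N ≤ 7) ≈ 0.2940.

0.2940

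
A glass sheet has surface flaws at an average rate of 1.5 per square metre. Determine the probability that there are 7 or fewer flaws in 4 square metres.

Over the interval, μ = 1.5 × 4 = 6 (4 square metres).
P(N ≤ 7) = Σ_{j=0}^{7} e^(−μ) μ^j/j! ≈ 0.7440.

0.7440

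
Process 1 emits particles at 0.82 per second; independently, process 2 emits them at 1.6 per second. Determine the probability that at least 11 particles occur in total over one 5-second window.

0.6632

Independent Poisson processes superpose: combined rate λ = 0.82 + 1.6 = 2.42 per second.
Over the interval, μ = 2.42 × 5 = 12.1 (a 5-second window = 5 seconds).
P(N ≥ 11) = 1 − P(N ≤ 10) ≈ 0.6632.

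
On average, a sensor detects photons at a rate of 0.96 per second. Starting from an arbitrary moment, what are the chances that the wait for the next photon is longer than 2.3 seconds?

The wait for the next event is exponential with rate λ = 0.96 per second.
P(T > 2.3) = e^(−λt) = e^(−0.96 × 2.3) = e^(−2.208) ≈ 0.1099.

0.1099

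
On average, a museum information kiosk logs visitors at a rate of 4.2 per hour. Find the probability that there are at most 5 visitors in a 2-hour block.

Over the interval, μ = 4.2 × 2 = 8.4 (a 2-hour block = 2 hours).
P(N ≤ 5) = Σ_{j=0}^{5} e^(−μ) μ^j/j! ≈ 0.1573.

0.1573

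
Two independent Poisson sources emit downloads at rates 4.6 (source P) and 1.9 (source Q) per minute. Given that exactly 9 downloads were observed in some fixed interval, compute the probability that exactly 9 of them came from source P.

0.0445

Given the total, each event is independently from source P with probability p = λ_P/(λ_P+λ_Q) = 4.6/6.5 ≈ 0.7077.
So K ~ Binomial(9, 4.6/6.5): P(K = 9) = C(9,9) · (4.6/6.5)^9 · (1.9/6.5)^0 ≈ 0.0445.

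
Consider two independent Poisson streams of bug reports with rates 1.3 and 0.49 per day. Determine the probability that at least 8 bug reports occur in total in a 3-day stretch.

0.1748

Independent Poisson processes superpose: combined rate λ = 1.3 + 0.49 = 1.79 per day.
Over the interval, μ = 1.79 × 3 = 5.37 (a 3-day stretch = 3 days).
P(N ≥ 8) = 1 − P(N ≤ 7) ≈ 0.1748.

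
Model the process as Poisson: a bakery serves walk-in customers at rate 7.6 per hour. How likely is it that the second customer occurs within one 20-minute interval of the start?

0.7195

Over the interval, μ = 7.6 × 1/3 ≈ 2.53333 (a 20-minute interval = 1/3 hours).
The second arrival falls in the interval iff at least 2 events occur there: P(S_2 ≤ t) = P(N ≥ 2) = 1 − P(N ≤ 1) ≈ 0.7195.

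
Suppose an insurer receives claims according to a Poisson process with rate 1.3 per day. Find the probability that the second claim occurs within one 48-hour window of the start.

Over the interval, μ = 1.3 × 2 = 2.6 (a 48-hour window = 2 days).
The second arrival falls in the interval iff at least 2 events occur there: P(S_2 ≤ t) = P(N ≥ 2) = 1 − P(N ≤ 1) ≈ 0.7326.

0.7326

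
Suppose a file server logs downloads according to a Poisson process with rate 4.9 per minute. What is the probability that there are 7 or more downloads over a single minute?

0.2233

With mean μ = 4.9 per minute,
P(N ≥ 7) = 1 − P(N ≤ 6) = 1 − Σ_{j=0}^{6} e^(−μ) μ^j/j! ≈ 0.2233.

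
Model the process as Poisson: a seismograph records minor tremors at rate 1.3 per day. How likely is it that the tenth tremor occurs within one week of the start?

0.4258

Over the interval, μ = 1.3 × 7 = 9.1 (a week = 7 days).
The tenth arrival falls in the interval iff at least 10 events occur there: P(S_10 ≤ t) = P(N ≥ 10) = 1 − P(N ≤ 9) ≈ 0.4258.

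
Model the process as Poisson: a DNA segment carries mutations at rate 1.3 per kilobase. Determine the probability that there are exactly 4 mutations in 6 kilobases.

Over the interval, μ = 1.3 × 6 = 7.8 (6 kilobases).
P(N = 4) = e^(−μ) μ^4/4! = e^(−7.8) · 7.8^4/24 ≈ 0.0632.

0.0632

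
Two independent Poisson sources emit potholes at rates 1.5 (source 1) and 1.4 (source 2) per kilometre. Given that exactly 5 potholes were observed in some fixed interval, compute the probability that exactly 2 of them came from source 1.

0.3010

Given the total, each event is independently from source 1 with probability p = λ_1/(λ_1+λ_2) = 1.5/2.9 ≈ 0.5172.
So K ~ Binomial(5, 1.5/2.9): P(K = 2) = C(5,2) · (1.5/2.9)^2 · (1.4/2.9)^3 ≈ 0.3010.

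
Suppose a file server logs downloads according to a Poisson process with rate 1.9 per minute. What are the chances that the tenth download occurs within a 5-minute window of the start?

Over the interval, μ = 1.9 × 5 = 9.5 (a 5-minute window = 5 minutes).
The tenth arrival falls in the interval iff at least 10 events occur there: P(S_10 ≤ t) = P(N ≥ 10) = 1 − P(N ≤ 9) ≈ 0.4782.

0.4782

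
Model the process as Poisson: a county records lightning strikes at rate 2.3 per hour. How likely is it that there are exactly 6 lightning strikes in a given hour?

With mean μ = 2.3 per hour,
P(N = 6) = e^(−μ) μ^6/6! = e^(−2.3) · 2.3^6/720 ≈ 0.0206.

0.0206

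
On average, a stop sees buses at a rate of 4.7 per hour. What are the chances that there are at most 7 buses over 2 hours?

0.2792

Over the interval, μ = 4.7 × 2 = 9.4 (2 hours).
P(N ≤ 7) = Σ_{j=0}^{7} e^(−μ) μ^j/j! ≈ 0.2792.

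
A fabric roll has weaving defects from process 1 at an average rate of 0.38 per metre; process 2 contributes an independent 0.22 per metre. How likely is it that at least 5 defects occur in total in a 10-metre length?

Independent Poisson processes superpose: combined rate λ = 0.38 + 0.22 = 0.6 per metre.
Over the interval, μ = 0.6 × 10 = 6 (a 10-metre length = 10 metres).
P(N ≥ 5) = 1 − P(N ≤ 4) ≈ 0.7149.

0.7149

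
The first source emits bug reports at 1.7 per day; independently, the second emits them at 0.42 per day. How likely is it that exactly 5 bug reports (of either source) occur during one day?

0.0428

Independent Poisson processes superpose: combined rate λ = 1.7 + 0.42 = 2.12 per day.
So μ = 2.12.
P(N = 5) = e^(−2.12) · 2.12^5/5! ≈ 0.0428.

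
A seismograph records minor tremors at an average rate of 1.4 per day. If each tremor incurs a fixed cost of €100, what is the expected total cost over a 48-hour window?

E[N] = 1.4 × 2 = 2.8 (a 48-hour window = 2 days); E[cost] = 2.8 × €100 = €280.

€280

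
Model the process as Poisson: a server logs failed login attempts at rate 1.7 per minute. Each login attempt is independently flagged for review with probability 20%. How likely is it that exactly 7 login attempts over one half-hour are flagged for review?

0.0847

Thinning: the login attempts that are flagged for review themselves form a Poisson process with rate 0.2 × 1.7 = 0.34 per minute.
Over the interval, μ = 0.34 × 30 = 10.2 (a half-hour = 30 minutes).
P(N = 7) = e^(−10.2) · 10.2^7/7! ≈ 0.0847.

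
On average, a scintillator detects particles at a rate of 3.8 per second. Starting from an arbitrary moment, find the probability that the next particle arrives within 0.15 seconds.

0.4345

Inter-arrival times are exponential with rate λ = 3.8 per second.
P(T ≤ 0.15) = 1 − e^(−λt) = 1 − e^(−3.8 × 0.15) = 1 − e^(−0.57) ≈ 0.4345.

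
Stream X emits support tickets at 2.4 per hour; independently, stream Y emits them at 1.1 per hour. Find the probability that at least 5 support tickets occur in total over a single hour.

Independent Poisson processes superpose: combined rate λ = 2.4 + 1.1 = 3.5 per hour.
So μ = 3.5.
P(N ≥ 5) = 1 − P(N ≤ 4) ≈ 0.2746.

0.2746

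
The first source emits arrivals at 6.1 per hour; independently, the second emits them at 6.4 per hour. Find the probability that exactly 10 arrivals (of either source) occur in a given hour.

Independent Poisson processes superpose: combined rate λ = 6.1 + 6.4 = 12.5 per hour.
So μ = 12.5.
P(N = 10) = e^(−12.5) · 12.5^10/10! ≈ 0.0956.

0.0956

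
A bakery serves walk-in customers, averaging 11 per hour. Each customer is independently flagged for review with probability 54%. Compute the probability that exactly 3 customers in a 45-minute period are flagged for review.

0.1712

Thinning: the customers that are flagged for review themselves form a Poisson process with rate 0.54 × 11 = 5.94 per hour.
Over the interval, μ = 5.94 × 0.75 = 4.455 (a 45-minute period = 0.75 hours).
P(N = 3) = e^(−4.455) · 4.455^3/3! ≈ 0.1712.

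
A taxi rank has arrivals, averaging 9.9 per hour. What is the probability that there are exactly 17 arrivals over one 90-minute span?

0.0830

Over the interval, μ = 9.9 × 1.5 = 14.85 (a 90-minute span = 1.5 hours).
P(N = 17) = e^(−μ) μ^17/17! = e^(−14.85) · 14.85^17/355687428096000 ≈ 0.0830.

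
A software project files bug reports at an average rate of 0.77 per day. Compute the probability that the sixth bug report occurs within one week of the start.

Over the interval, μ = 0.77 × 7 = 5.39 (a week = 7 days).
The sixth arrival falls in the interval iff at least 6 events occur there: P(S_6 ≤ t) = P(N ≥ 6) = 1 − P(N ≤ 5) ≈ 0.4521.

0.4521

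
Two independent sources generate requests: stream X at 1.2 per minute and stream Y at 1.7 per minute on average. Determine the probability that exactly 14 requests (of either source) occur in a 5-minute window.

0.1051

Independent Poisson processes superpose: combined rate λ = 1.2 + 1.7 = 2.9 per minute.
Over the interval, μ = 2.9 × 5 = 14.5 (a 5-minute window = 5 minutes).
P(N = 14) = e^(−14.5) · 14.5^14/14! ≈ 0.1051.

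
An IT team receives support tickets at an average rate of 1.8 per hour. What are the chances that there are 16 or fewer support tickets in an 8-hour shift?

0.7204

Over the interval, μ = 1.8 × 8 = 14.4 (an 8-hour shift = 8 hours).
P(N ≤ 16) = Σ_{j=0}^{16} e^(−μ) μ^j/j! ≈ 0.7204.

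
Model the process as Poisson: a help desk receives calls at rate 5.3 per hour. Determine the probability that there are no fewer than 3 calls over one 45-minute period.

Over the interval, μ = 5.3 × 0.75 = 3.975 (a 45-minute period = 0.75 hours).
P(N ≥ 3) = 1 − P(N ≤ 2) = 1 − Σ_{j=0}^{2} e^(−μ) μ^j/j! ≈ 0.7582.

0.7582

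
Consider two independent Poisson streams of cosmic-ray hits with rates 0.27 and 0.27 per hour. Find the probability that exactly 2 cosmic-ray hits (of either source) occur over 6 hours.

Independent Poisson processes superpose: combined rate λ = 0.27 + 0.27 = 0.54 per hour.
Over the interval, μ = 0.54 × 6 = 3.24 (6 hours).
P(N = 2) = e^(−3.24) · 3.24^2/2! ≈ 0.2056.

0.2056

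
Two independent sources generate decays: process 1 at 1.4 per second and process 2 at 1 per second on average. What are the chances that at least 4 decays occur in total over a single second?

Independent Poisson processes superpose: combined rate λ = 1.4 + 1 = 2.4 per second.
So μ = 2.4.
P(N ≥ 4) = 1 − P(N ≤ 3) ≈ 0.2213.

0.2213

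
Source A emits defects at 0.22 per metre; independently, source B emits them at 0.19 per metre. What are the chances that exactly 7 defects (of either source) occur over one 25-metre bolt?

Independent Poisson processes superpose: combined rate λ = 0.22 + 0.19 = 0.41 per metre.
Over the interval, μ = 0.41 × 25 = 10.25 (a 25-metre bolt = 25 metres).
P(N = 7) = e^(−10.25) · 10.25^7/7! ≈ 0.0834.

0.0834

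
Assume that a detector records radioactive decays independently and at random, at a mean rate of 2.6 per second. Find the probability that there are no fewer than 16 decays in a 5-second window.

0.2364

Over the interval, μ = 2.6 × 5 = 13 (a 5-second window = 5 seconds).
P(N ≥ 16) = 1 − P(N ≤ 15) = 1 − Σ_{j=0}^{15} e^(−μ) μ^j/j! ≈ 0.2364.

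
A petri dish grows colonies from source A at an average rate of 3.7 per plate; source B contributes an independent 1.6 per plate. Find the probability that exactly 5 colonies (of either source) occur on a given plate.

0.1740

Independent Poisson processes superpose: combined rate λ = 3.7 + 1.6 = 5.3 per plate.
So μ = 5.3.
P(N = 5) = e^(−5.3) · 5.3^5/5! ≈ 0.1740.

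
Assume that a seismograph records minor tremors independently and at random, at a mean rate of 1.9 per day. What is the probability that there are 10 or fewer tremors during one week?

Over the interval, μ = 1.9 × 7 = 13.3 (a week = 7 days).
P(N ≤ 10) = Σ_{j=0}^{10} e^(−μ) μ^j/j! ≈ 0.2268.

0.2268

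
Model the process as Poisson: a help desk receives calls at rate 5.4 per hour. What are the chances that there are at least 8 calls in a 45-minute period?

0.0542

Over the interval, μ = 5.4 × 0.75 = 4.05 (a 45-minute period = 0.75 hours).
P(N ≥ 8) = 1 − P(N ≤ 7) = 1 − Σ_{j=0}^{7} e^(−μ) μ^j/j! ≈ 0.0542.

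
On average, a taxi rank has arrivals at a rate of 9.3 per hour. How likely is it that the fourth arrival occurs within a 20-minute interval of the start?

Over the interval, μ = 9.3 × 1/3 = 3.1 (a 20-minute interval = 1/3 hours).
The fourth arrival falls in the interval iff at least 4 events occur there: P(S_4 ≤ t) = P(N ≥ 4) = 1 − P(N ≤ 3) ≈ 0.3752.

0.3752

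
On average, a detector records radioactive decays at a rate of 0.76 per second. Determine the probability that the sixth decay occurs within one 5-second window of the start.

0.1844

Over the interval, μ = 0.76 × 5 = 3.8 (a 5-second window = 5 seconds).
The sixth arrival falls in the interval iff at least 6 events occur there: P(S_6 ≤ t) = P(N ≥ 6) = 1 − P(N ≤ 5) ≈ 0.1844.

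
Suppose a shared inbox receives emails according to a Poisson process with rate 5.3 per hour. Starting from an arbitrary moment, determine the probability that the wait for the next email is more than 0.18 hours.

0.3852

The wait for the next event is exponential with rate λ = 5.3 per hour.
P(T > 0.18) = e^(−λt) = e^(−5.3 × 0.18) = e^(−0.954) ≈ 0.3852.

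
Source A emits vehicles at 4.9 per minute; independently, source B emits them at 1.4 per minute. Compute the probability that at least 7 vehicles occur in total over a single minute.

0.4418

Independent Poisson processes superpose: combined rate λ = 4.9 + 1.4 = 6.3 per minute.
So μ = 6.3.
P(N ≥ 7) = 1 − P(N ≤ 6) ≈ 0.4418.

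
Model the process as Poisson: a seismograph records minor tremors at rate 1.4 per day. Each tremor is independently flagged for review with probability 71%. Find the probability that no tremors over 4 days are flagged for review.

0.0188

Thinning: the tremors that are flagged for review themselves form a Poisson process with rate 0.71 × 1.4 = 0.994 per day.
Over the interval, μ = 0.994 × 4 = 3.976 (4 days).
P(N = 0) = e^(−3.976) · 3.976^0/0! ≈ 0.0188.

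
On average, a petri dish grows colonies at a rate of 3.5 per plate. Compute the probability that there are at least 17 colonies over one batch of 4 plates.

Over the interval, μ = 3.5 × 4 = 14 (a batch of 4 plates = 4 plates).
P(N ≥ 17) = 1 − P(N ≤ 16) = 1 − Σ_{j=0}^{16} e^(−μ) μ^j/j! ≈ 0.2441.

0.2441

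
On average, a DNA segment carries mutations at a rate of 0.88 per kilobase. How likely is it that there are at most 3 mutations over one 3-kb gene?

Over the interval, μ = 0.88 × 3 = 2.64 (a 3-kb gene = 3 kilobases).
P(N ≤ 3) = Σ_{j=0}^{3} e^(−μ) μ^j/j! ≈ 0.7273.

0.7273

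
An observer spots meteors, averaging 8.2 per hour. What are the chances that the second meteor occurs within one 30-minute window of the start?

0.9155

Over the interval, μ = 8.2 × 0.5 = 4.1 (a 30-minute window = 0.5 hours).
The second arrival falls in the interval iff at least 2 events occur there: P(S_2 ≤ t) = P(N ≥ 2) = 1 − P(N ≤ 1) ≈ 0.9155.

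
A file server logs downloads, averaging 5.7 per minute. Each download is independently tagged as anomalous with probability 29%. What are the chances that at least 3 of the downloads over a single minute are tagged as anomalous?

0.2304

Thinning: the downloads that are tagged as anomalous themselves form a Poisson process with rate 0.29 × 5.7 = 1.653 per minute.
So μ = 1.653.
P(N ≥ 3) = 1 − P(N ≤ 2) ≈ 0.2304.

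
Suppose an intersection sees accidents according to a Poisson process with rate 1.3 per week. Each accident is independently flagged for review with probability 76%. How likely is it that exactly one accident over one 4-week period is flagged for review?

Thinning: the accidents that are flagged for review themselves form a Poisson process with rate 0.76 × 1.3 = 0.988 per week.
Over the interval, μ = 0.988 × 4 = 3.952 (a 4-week period = 4 weeks).
P(N = 1) = e^(−3.952) · 3.952^1/1! ≈ 0.0759.

0.0759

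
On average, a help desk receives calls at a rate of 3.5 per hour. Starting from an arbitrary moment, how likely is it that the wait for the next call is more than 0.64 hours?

The wait for the next event is exponential with rate λ = 3.5 per hour.
P(T > 0.64) = e^(−λt) = e^(−3.5 × 0.64) = e^(−2.24) ≈ 0.1065.

0.1065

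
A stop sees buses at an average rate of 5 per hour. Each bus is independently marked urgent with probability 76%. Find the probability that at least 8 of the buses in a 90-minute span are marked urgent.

Thinning: the buses that are marked urgent themselves form a Poisson process with rate 0.76 × 5 = 3.8 per hour.
Over the interval, μ = 3.8 × 1.5 = 5.7 (a 90-minute span = 1.5 hours).
P(N ≥ 8) = 1 − P(N ≤ 7) ≈ 0.2159.

0.2159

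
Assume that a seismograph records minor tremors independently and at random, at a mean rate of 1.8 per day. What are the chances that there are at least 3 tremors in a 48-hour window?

0.6973

Over the interval, μ = 1.8 × 2 = 3.6 (a 48-hour window = 2 days).
P(N ≥ 3) = 1 − P(N ≤ 2) = 1 − Σ_{j=0}^{2} e^(−μ) μ^j/j! ≈ 0.6973.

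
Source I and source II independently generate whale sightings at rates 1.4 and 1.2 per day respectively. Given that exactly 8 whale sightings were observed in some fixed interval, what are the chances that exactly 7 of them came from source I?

Given the total, each event is independently from source I with probability p = λ_I/(λ_I+λ_II) = 1.4/2.6 ≈ 0.5385.
So K ~ Binomial(8, 1.4/2.6): P(K = 7) = C(8,7) · (1.4/2.6)^7 · (1.2/2.6)^1 ≈ 0.0485.

0.0485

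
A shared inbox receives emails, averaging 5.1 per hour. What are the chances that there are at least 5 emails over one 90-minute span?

Over the interval, μ = 5.1 × 1.5 = 7.65 (a 90-minute span = 1.5 hours).
P(N ≥ 5) = 1 − P(N ≤ 4) = 1 − Σ_{j=0}^{4} e^(−μ) μ^j/j! ≈ 0.8785.

0.8785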